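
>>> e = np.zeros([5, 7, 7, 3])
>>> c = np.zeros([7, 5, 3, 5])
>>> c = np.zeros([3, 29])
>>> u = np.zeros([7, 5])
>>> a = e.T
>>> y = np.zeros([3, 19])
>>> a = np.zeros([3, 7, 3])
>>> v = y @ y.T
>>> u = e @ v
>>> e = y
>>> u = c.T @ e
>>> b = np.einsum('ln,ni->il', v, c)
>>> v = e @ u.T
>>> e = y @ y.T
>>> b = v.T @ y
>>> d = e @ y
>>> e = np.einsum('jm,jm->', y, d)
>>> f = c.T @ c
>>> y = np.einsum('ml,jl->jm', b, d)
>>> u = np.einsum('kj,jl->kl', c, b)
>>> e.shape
()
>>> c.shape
(3, 29)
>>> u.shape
(3, 19)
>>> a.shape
(3, 7, 3)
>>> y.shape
(3, 29)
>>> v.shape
(3, 29)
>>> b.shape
(29, 19)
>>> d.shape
(3, 19)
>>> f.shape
(29, 29)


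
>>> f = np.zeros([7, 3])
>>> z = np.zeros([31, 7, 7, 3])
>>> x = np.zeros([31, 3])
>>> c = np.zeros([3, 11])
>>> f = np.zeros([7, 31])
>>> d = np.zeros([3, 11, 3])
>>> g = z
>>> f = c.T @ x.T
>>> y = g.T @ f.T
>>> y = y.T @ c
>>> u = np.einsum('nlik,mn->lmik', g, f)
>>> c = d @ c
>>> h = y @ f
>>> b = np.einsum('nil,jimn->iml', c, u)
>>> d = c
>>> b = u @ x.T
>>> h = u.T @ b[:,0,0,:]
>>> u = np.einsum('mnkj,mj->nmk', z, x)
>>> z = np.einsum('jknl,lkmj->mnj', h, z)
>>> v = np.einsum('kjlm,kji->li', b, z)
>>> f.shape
(11, 31)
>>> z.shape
(7, 11, 3)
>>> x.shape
(31, 3)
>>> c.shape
(3, 11, 11)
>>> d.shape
(3, 11, 11)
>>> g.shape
(31, 7, 7, 3)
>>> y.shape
(11, 7, 7, 11)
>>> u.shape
(7, 31, 7)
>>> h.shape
(3, 7, 11, 31)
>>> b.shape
(7, 11, 7, 31)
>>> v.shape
(7, 3)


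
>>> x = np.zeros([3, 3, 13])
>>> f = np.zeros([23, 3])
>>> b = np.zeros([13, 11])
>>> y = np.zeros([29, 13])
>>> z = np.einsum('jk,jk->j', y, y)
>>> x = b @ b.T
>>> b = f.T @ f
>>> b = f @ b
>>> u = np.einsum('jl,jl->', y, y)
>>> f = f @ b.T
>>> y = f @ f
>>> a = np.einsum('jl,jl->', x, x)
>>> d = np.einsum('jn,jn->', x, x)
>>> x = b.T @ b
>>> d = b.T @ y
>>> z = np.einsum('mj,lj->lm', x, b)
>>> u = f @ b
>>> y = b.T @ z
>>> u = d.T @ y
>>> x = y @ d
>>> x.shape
(3, 23)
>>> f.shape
(23, 23)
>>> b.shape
(23, 3)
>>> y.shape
(3, 3)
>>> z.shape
(23, 3)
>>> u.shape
(23, 3)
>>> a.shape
()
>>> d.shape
(3, 23)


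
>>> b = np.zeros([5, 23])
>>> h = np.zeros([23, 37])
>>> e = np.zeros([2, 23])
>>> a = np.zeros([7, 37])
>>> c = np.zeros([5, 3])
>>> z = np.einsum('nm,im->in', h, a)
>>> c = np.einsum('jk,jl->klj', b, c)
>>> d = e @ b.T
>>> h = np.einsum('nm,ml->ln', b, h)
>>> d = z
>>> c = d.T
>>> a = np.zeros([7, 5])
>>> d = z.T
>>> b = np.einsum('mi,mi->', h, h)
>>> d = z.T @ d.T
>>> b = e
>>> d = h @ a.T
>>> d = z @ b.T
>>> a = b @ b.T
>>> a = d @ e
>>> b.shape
(2, 23)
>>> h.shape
(37, 5)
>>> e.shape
(2, 23)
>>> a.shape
(7, 23)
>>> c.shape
(23, 7)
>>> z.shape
(7, 23)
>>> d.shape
(7, 2)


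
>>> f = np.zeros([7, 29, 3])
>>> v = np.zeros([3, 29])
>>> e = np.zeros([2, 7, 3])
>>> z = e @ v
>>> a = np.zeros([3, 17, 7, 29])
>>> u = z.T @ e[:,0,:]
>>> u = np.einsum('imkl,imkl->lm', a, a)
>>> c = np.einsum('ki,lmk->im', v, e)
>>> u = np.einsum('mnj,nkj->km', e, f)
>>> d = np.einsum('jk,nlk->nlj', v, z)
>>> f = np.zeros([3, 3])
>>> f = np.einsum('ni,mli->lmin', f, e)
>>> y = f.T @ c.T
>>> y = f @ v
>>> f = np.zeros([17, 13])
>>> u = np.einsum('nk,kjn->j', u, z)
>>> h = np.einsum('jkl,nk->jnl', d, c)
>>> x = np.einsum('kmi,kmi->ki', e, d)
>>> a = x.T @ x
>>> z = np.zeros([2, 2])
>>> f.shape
(17, 13)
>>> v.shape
(3, 29)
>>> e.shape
(2, 7, 3)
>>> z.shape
(2, 2)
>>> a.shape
(3, 3)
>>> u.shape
(7,)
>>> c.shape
(29, 7)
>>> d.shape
(2, 7, 3)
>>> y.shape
(7, 2, 3, 29)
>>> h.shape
(2, 29, 3)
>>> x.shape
(2, 3)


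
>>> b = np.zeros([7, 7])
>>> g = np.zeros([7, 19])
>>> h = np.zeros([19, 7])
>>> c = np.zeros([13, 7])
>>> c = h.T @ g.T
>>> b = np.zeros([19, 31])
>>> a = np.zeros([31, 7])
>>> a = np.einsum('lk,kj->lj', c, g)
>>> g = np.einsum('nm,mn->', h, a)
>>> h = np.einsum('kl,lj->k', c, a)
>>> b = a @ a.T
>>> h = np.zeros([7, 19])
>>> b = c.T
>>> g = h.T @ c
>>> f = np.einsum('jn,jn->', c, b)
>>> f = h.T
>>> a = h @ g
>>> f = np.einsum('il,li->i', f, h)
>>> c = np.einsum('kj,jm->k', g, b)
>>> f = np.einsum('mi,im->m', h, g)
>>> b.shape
(7, 7)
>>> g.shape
(19, 7)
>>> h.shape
(7, 19)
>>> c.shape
(19,)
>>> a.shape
(7, 7)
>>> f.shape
(7,)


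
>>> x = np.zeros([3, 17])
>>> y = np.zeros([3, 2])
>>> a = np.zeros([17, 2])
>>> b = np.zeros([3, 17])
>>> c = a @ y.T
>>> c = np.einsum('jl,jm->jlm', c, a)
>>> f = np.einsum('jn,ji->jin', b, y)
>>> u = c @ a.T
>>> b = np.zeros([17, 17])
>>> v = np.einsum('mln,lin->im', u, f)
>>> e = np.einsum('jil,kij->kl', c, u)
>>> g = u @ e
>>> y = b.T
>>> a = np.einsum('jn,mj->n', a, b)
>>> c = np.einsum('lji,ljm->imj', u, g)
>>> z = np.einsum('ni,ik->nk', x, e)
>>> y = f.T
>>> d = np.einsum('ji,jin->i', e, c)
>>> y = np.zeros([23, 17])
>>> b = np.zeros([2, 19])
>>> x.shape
(3, 17)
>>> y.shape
(23, 17)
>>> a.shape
(2,)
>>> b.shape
(2, 19)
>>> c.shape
(17, 2, 3)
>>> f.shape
(3, 2, 17)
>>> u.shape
(17, 3, 17)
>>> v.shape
(2, 17)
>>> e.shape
(17, 2)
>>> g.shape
(17, 3, 2)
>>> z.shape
(3, 2)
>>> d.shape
(2,)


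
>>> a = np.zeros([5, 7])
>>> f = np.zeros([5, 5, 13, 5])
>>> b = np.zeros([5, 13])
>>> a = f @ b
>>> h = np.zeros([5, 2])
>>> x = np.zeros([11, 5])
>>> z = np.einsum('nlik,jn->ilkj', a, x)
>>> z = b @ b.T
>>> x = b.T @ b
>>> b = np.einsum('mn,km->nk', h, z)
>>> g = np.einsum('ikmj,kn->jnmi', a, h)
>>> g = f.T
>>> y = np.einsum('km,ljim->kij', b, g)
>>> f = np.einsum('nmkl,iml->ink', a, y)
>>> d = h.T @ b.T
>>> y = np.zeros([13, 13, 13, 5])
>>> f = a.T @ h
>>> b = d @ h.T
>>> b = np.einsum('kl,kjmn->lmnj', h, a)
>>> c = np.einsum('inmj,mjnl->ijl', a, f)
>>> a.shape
(5, 5, 13, 13)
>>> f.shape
(13, 13, 5, 2)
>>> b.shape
(2, 13, 13, 5)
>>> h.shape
(5, 2)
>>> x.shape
(13, 13)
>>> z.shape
(5, 5)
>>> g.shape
(5, 13, 5, 5)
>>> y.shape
(13, 13, 13, 5)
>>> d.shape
(2, 2)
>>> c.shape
(5, 13, 2)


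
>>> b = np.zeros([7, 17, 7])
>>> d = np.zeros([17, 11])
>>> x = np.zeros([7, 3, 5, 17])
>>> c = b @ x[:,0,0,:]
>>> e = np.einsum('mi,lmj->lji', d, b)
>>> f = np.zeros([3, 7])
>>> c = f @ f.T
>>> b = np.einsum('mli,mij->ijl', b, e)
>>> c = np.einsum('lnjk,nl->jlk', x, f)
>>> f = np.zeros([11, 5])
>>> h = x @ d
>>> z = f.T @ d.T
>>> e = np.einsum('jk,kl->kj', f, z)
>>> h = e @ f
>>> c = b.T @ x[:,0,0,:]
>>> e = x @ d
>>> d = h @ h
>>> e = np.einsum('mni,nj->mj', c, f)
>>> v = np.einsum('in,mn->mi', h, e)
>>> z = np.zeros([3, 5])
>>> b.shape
(7, 11, 17)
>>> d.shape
(5, 5)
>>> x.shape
(7, 3, 5, 17)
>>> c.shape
(17, 11, 17)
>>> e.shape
(17, 5)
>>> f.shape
(11, 5)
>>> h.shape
(5, 5)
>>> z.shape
(3, 5)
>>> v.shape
(17, 5)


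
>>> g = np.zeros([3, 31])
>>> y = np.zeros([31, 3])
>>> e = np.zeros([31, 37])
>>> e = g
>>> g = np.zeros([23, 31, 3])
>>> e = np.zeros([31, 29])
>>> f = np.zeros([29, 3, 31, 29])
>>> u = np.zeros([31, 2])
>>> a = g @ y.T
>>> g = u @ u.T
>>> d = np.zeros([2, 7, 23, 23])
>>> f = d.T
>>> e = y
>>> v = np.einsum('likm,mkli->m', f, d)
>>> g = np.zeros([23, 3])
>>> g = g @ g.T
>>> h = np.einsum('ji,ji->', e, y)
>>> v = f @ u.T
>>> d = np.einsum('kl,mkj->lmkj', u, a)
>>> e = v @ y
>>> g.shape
(23, 23)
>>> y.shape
(31, 3)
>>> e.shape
(23, 23, 7, 3)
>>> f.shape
(23, 23, 7, 2)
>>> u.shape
(31, 2)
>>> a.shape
(23, 31, 31)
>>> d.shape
(2, 23, 31, 31)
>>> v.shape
(23, 23, 7, 31)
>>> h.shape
()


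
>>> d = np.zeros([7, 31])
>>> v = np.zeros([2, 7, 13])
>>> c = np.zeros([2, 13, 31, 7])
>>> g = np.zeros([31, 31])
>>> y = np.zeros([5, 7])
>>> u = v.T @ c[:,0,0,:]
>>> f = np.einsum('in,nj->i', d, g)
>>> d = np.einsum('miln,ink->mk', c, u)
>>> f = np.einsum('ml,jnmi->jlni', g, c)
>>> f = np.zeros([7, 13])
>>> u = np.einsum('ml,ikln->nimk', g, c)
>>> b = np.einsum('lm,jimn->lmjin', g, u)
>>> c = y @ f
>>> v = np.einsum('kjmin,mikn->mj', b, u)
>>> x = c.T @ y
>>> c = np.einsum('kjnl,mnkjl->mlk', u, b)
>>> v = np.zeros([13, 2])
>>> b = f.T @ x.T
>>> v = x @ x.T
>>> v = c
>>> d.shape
(2, 7)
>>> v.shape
(31, 13, 7)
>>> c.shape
(31, 13, 7)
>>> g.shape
(31, 31)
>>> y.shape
(5, 7)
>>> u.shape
(7, 2, 31, 13)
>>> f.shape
(7, 13)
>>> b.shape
(13, 13)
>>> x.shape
(13, 7)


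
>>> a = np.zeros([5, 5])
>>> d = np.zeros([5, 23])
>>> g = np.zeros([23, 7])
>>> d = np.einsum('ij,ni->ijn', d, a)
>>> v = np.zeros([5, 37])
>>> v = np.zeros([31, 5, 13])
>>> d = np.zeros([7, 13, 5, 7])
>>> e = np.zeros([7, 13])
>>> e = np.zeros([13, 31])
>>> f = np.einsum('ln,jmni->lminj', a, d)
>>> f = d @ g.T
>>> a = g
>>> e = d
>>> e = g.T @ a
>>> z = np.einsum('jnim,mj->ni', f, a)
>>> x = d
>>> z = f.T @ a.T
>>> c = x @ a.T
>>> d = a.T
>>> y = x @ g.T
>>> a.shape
(23, 7)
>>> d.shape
(7, 23)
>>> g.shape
(23, 7)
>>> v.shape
(31, 5, 13)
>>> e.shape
(7, 7)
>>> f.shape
(7, 13, 5, 23)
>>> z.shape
(23, 5, 13, 23)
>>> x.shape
(7, 13, 5, 7)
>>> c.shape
(7, 13, 5, 23)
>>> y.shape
(7, 13, 5, 23)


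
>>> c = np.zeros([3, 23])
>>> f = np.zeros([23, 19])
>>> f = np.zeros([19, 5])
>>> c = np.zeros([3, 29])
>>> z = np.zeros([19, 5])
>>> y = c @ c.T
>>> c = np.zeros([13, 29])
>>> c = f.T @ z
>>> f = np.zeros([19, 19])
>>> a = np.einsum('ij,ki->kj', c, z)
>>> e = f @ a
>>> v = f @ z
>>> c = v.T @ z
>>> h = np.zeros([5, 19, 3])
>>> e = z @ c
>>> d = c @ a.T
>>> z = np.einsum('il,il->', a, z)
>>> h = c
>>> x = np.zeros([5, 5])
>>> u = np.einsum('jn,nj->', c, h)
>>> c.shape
(5, 5)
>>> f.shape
(19, 19)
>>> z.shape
()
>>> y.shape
(3, 3)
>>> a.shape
(19, 5)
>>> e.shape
(19, 5)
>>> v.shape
(19, 5)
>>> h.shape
(5, 5)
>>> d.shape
(5, 19)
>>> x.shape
(5, 5)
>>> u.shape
()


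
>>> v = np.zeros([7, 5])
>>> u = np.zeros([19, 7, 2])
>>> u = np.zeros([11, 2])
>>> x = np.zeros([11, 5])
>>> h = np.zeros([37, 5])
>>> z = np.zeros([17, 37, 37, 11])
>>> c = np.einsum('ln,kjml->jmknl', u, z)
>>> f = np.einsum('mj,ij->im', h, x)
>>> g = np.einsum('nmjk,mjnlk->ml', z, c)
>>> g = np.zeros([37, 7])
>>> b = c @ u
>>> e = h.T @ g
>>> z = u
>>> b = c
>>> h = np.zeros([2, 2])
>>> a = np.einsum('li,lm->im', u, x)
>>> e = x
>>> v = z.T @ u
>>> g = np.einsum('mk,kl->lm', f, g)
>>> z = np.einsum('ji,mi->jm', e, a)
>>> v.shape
(2, 2)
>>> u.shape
(11, 2)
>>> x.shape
(11, 5)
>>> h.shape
(2, 2)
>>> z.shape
(11, 2)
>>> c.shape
(37, 37, 17, 2, 11)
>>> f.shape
(11, 37)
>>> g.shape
(7, 11)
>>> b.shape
(37, 37, 17, 2, 11)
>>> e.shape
(11, 5)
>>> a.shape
(2, 5)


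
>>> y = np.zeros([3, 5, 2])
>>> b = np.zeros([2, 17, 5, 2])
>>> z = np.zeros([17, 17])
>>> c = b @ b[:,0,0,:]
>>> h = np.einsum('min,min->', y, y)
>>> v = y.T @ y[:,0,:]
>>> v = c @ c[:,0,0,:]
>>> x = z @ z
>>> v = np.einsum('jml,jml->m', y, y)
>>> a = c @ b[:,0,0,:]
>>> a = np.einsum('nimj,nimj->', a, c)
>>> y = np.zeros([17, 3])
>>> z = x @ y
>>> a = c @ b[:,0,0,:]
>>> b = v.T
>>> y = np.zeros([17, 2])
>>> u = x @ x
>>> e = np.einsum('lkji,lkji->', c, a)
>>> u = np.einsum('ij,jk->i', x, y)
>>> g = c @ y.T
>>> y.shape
(17, 2)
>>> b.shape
(5,)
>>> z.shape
(17, 3)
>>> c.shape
(2, 17, 5, 2)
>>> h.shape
()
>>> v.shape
(5,)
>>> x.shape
(17, 17)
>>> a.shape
(2, 17, 5, 2)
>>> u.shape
(17,)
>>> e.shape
()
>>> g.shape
(2, 17, 5, 17)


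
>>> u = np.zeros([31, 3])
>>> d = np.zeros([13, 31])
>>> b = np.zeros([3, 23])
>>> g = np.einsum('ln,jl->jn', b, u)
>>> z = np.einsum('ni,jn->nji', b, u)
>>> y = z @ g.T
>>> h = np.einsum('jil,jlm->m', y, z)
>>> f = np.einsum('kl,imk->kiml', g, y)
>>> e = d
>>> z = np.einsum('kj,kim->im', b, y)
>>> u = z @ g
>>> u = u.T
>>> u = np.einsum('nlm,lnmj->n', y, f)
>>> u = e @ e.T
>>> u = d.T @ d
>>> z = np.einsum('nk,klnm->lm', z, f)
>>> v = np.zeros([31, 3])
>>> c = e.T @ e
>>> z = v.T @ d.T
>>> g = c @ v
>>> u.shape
(31, 31)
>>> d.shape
(13, 31)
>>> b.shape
(3, 23)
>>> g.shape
(31, 3)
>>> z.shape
(3, 13)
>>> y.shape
(3, 31, 31)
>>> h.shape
(23,)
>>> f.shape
(31, 3, 31, 23)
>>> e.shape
(13, 31)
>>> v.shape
(31, 3)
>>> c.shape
(31, 31)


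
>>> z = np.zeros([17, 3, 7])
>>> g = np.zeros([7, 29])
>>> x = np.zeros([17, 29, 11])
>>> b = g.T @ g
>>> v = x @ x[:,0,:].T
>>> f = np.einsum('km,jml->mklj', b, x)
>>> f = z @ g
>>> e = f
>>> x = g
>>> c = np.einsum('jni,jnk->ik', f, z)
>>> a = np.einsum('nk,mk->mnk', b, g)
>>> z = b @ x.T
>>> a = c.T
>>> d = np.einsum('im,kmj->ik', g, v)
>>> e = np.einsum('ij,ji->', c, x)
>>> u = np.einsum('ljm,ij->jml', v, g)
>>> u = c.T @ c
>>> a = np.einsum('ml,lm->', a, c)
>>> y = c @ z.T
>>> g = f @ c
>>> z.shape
(29, 7)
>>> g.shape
(17, 3, 7)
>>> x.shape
(7, 29)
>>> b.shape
(29, 29)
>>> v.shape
(17, 29, 17)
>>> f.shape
(17, 3, 29)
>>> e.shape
()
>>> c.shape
(29, 7)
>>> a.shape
()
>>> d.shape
(7, 17)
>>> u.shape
(7, 7)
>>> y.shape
(29, 29)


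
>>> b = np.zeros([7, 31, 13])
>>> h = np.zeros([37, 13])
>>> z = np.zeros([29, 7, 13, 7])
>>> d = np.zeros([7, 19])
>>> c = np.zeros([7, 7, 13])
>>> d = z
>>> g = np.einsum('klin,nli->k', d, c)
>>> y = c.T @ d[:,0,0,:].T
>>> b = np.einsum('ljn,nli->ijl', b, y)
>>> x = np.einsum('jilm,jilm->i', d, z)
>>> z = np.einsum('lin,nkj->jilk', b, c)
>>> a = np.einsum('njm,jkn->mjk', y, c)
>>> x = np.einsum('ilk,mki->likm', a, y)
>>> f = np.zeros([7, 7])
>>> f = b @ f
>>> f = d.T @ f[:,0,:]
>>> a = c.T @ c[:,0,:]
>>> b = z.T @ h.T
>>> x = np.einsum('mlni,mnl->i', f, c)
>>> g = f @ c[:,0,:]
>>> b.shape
(7, 29, 31, 37)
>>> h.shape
(37, 13)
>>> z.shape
(13, 31, 29, 7)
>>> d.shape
(29, 7, 13, 7)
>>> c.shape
(7, 7, 13)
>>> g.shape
(7, 13, 7, 13)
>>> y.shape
(13, 7, 29)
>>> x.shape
(7,)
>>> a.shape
(13, 7, 13)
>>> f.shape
(7, 13, 7, 7)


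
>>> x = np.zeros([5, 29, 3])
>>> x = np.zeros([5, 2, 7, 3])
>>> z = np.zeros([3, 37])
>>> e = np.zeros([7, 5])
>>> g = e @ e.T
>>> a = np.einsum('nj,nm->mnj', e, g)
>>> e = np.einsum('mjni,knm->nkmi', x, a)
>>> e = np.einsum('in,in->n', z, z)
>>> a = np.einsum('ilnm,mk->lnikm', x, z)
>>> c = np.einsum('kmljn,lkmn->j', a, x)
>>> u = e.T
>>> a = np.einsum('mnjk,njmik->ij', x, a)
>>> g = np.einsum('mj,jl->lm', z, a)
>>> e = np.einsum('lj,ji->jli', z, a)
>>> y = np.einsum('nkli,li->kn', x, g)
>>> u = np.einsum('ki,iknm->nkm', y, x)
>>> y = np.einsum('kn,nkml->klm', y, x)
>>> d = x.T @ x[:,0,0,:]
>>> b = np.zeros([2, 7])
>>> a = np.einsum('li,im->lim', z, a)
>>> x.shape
(5, 2, 7, 3)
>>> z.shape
(3, 37)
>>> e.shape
(37, 3, 7)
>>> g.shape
(7, 3)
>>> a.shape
(3, 37, 7)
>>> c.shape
(37,)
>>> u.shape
(7, 2, 3)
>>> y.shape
(2, 3, 7)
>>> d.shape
(3, 7, 2, 3)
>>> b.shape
(2, 7)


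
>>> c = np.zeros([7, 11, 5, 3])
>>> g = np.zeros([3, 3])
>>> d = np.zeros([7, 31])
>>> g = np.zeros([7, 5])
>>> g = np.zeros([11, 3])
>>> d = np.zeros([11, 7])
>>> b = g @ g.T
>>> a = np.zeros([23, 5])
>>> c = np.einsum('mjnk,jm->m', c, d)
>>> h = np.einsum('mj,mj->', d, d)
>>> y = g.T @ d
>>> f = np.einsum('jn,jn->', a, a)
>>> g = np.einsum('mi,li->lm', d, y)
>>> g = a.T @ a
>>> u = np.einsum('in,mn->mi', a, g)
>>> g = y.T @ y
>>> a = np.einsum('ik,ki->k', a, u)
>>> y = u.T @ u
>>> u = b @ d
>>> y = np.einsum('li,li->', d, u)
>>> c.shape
(7,)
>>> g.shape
(7, 7)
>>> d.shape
(11, 7)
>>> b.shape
(11, 11)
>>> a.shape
(5,)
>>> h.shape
()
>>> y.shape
()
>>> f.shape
()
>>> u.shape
(11, 7)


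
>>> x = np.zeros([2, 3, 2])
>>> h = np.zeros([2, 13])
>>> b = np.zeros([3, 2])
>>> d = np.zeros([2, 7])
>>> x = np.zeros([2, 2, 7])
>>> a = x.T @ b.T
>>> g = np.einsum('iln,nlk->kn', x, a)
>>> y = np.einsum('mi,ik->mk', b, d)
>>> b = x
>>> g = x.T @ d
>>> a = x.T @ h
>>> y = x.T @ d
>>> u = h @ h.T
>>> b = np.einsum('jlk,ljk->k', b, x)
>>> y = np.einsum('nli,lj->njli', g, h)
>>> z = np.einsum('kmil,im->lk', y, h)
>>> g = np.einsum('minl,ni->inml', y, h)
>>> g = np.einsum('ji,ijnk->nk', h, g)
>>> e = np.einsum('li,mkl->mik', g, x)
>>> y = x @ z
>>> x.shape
(2, 2, 7)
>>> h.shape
(2, 13)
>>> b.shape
(7,)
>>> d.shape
(2, 7)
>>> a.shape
(7, 2, 13)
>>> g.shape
(7, 7)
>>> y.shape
(2, 2, 7)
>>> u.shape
(2, 2)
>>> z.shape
(7, 7)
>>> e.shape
(2, 7, 2)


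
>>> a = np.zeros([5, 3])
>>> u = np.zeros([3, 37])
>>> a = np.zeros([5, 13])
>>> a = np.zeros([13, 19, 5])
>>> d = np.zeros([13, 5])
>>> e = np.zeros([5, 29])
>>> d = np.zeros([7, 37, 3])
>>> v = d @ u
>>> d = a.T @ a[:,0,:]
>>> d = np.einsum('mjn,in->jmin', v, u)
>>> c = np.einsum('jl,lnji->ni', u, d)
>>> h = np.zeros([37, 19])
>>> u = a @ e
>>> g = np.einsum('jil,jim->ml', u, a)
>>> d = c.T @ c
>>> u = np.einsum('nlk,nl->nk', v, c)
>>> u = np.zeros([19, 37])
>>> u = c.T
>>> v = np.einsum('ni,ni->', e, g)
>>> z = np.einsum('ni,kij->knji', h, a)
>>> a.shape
(13, 19, 5)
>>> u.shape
(37, 7)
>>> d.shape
(37, 37)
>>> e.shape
(5, 29)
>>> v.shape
()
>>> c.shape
(7, 37)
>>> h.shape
(37, 19)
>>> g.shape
(5, 29)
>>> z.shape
(13, 37, 5, 19)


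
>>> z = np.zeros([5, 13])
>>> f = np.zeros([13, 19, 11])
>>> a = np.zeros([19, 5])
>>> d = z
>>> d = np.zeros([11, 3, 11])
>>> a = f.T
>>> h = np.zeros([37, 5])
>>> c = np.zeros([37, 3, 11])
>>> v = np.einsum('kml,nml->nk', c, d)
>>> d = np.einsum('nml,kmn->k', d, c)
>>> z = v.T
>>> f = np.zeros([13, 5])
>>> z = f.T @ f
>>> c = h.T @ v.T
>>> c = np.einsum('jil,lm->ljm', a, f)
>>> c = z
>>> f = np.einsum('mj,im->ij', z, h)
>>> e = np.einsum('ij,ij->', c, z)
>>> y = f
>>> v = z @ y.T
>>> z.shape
(5, 5)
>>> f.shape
(37, 5)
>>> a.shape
(11, 19, 13)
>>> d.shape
(37,)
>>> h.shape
(37, 5)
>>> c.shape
(5, 5)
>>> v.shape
(5, 37)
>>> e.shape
()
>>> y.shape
(37, 5)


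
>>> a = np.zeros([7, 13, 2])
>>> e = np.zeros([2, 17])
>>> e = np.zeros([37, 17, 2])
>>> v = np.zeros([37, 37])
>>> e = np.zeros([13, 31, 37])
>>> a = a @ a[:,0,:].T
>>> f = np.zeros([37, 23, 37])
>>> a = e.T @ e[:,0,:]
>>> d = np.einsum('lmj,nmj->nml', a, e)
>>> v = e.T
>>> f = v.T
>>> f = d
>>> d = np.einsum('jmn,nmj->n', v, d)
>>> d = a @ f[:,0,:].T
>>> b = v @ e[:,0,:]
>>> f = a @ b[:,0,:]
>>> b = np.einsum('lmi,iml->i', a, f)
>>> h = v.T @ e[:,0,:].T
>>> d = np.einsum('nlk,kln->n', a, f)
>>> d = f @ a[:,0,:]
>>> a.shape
(37, 31, 37)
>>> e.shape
(13, 31, 37)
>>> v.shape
(37, 31, 13)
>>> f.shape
(37, 31, 37)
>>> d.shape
(37, 31, 37)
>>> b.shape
(37,)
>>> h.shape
(13, 31, 13)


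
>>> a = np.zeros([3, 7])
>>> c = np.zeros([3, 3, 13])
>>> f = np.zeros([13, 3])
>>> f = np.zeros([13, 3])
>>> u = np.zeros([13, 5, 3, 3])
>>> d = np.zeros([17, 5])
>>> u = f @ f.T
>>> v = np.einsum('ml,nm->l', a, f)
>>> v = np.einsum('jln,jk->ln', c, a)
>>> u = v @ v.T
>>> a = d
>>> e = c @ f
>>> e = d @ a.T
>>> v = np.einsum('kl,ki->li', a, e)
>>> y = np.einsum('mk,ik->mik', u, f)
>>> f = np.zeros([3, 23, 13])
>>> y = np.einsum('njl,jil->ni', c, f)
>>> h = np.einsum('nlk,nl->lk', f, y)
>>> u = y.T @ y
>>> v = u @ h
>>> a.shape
(17, 5)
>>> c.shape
(3, 3, 13)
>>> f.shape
(3, 23, 13)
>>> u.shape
(23, 23)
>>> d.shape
(17, 5)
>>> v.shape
(23, 13)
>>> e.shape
(17, 17)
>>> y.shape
(3, 23)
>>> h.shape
(23, 13)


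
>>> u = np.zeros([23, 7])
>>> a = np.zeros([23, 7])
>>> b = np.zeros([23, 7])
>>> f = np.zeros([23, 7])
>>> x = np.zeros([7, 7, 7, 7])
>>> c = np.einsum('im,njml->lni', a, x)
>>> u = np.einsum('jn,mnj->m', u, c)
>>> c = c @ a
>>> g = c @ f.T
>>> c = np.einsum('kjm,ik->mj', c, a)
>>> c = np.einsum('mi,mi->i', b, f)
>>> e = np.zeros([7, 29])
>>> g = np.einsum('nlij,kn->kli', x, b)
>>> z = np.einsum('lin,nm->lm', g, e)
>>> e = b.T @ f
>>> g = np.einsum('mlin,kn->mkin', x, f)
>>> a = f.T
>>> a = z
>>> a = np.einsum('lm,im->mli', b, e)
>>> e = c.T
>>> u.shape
(7,)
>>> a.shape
(7, 23, 7)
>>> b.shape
(23, 7)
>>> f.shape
(23, 7)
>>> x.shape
(7, 7, 7, 7)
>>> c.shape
(7,)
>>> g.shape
(7, 23, 7, 7)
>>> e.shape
(7,)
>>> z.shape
(23, 29)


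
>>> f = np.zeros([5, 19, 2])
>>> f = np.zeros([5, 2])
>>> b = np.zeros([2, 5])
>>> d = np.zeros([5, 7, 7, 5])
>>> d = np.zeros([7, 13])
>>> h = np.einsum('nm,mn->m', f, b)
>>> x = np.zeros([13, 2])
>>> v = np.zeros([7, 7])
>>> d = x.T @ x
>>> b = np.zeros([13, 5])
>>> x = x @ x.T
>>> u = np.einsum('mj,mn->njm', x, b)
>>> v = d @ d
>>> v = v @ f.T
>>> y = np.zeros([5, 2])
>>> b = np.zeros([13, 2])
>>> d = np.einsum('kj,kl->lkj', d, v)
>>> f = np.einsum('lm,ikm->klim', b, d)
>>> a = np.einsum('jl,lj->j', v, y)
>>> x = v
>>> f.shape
(2, 13, 5, 2)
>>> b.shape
(13, 2)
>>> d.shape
(5, 2, 2)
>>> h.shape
(2,)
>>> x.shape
(2, 5)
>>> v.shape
(2, 5)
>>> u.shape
(5, 13, 13)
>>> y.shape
(5, 2)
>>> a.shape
(2,)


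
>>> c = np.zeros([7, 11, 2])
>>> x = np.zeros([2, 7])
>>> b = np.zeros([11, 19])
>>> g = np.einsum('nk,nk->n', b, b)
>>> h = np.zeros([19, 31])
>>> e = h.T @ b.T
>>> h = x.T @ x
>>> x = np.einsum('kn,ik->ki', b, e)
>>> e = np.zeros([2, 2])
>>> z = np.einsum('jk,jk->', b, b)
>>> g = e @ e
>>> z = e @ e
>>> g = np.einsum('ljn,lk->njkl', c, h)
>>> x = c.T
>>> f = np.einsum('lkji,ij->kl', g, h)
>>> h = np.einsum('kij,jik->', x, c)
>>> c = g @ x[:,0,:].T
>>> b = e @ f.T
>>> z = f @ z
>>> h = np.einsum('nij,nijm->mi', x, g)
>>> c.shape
(2, 11, 7, 2)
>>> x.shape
(2, 11, 7)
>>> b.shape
(2, 11)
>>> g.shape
(2, 11, 7, 7)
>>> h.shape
(7, 11)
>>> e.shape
(2, 2)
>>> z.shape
(11, 2)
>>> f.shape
(11, 2)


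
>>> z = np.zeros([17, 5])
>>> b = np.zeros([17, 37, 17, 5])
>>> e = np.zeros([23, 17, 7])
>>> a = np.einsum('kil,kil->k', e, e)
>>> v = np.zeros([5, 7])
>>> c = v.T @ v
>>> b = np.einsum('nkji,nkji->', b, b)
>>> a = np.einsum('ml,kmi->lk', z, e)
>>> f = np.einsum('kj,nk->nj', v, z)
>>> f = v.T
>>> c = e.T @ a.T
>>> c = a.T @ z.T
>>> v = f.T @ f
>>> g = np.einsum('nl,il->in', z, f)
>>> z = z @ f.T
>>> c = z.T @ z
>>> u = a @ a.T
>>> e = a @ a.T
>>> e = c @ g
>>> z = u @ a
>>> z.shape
(5, 23)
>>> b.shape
()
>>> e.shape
(7, 17)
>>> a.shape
(5, 23)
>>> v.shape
(5, 5)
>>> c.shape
(7, 7)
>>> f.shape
(7, 5)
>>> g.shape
(7, 17)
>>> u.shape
(5, 5)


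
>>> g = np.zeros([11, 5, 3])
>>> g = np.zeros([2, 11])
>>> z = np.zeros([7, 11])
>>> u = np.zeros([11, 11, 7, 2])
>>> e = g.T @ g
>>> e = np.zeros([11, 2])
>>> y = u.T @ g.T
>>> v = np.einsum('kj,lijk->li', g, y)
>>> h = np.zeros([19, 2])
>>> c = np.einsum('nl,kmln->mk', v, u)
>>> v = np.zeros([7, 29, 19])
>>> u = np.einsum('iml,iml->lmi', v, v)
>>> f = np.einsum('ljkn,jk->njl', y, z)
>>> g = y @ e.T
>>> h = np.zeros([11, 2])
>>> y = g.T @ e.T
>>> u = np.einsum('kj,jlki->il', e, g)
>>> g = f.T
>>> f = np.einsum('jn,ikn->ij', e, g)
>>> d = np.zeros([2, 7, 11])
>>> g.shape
(2, 7, 2)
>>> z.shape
(7, 11)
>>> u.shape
(11, 7)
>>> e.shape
(11, 2)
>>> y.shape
(11, 11, 7, 11)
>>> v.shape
(7, 29, 19)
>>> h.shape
(11, 2)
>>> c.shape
(11, 11)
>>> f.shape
(2, 11)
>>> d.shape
(2, 7, 11)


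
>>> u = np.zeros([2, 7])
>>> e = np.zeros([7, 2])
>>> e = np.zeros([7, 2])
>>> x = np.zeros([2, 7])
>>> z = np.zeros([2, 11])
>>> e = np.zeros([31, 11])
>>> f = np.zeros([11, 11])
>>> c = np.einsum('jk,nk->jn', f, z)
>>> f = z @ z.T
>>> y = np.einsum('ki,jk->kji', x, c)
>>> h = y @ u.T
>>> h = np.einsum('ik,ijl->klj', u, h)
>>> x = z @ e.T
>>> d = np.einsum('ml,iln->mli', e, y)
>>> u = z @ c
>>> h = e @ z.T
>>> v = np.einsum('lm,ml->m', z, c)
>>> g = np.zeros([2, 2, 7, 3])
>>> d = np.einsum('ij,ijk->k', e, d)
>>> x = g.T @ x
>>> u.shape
(2, 2)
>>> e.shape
(31, 11)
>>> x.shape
(3, 7, 2, 31)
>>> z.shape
(2, 11)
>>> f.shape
(2, 2)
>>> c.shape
(11, 2)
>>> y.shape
(2, 11, 7)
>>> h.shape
(31, 2)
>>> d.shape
(2,)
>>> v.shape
(11,)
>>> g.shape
(2, 2, 7, 3)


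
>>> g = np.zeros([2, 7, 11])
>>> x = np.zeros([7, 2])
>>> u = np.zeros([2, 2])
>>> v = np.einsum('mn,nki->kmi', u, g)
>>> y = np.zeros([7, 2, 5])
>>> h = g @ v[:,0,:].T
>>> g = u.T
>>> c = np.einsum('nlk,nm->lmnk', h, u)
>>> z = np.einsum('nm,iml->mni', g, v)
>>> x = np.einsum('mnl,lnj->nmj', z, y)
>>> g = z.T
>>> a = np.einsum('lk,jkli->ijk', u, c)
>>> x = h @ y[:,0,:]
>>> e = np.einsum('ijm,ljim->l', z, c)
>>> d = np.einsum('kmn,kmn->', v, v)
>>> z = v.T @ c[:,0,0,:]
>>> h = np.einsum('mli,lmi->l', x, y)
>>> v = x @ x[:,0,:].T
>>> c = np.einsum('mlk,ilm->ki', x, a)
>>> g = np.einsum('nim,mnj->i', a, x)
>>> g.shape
(7,)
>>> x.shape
(2, 7, 5)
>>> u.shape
(2, 2)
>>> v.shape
(2, 7, 2)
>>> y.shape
(7, 2, 5)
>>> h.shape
(7,)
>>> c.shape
(5, 7)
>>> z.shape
(11, 2, 7)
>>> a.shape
(7, 7, 2)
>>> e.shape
(7,)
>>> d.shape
()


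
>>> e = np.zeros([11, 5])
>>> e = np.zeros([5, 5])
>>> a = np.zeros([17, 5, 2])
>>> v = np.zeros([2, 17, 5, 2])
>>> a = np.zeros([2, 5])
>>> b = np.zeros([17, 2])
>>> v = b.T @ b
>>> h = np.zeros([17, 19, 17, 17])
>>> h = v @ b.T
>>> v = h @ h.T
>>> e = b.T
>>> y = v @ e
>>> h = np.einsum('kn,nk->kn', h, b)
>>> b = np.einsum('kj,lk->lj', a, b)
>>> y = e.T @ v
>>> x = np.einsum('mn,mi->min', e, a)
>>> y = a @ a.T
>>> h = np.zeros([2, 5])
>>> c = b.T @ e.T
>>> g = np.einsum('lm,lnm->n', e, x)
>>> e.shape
(2, 17)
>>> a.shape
(2, 5)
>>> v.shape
(2, 2)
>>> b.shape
(17, 5)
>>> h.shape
(2, 5)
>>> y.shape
(2, 2)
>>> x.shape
(2, 5, 17)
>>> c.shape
(5, 2)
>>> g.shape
(5,)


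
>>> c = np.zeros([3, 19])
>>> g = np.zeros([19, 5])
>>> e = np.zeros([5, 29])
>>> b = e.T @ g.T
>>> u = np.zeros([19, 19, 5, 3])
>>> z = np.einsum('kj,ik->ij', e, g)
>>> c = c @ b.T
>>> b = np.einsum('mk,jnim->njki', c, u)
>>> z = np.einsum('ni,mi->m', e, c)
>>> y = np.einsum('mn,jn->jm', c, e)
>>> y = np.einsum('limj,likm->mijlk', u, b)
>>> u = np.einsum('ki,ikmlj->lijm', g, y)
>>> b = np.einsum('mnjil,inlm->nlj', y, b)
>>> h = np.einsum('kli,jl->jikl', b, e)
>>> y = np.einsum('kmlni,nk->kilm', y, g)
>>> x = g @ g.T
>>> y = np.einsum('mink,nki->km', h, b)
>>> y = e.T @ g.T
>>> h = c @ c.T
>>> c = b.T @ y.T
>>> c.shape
(3, 29, 29)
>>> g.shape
(19, 5)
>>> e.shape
(5, 29)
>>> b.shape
(19, 29, 3)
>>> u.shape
(19, 5, 29, 3)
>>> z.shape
(3,)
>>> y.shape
(29, 19)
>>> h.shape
(3, 3)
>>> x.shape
(19, 19)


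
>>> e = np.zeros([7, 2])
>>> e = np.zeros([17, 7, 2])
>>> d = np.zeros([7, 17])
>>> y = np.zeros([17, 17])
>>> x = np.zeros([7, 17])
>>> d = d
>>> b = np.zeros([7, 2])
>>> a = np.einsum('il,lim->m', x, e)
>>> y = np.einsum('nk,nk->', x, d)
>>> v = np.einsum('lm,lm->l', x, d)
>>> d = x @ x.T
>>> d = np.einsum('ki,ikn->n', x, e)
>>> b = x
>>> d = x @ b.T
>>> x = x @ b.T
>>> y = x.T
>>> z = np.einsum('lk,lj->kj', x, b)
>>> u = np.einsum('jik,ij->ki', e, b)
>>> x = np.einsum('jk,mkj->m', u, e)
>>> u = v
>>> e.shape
(17, 7, 2)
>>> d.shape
(7, 7)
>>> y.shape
(7, 7)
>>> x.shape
(17,)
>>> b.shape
(7, 17)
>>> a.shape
(2,)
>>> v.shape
(7,)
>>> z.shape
(7, 17)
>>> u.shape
(7,)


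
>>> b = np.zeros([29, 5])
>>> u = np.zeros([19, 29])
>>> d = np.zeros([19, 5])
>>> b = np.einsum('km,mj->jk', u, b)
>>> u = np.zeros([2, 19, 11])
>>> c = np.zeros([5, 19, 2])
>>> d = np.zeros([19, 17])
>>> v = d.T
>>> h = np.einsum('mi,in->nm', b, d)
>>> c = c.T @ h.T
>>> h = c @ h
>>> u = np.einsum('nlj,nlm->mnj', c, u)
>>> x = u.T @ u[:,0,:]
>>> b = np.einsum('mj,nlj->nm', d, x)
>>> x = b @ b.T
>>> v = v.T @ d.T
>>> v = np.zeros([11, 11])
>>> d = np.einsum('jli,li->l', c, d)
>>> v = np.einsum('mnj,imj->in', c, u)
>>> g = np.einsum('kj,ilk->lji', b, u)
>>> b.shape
(17, 19)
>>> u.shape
(11, 2, 17)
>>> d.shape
(19,)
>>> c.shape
(2, 19, 17)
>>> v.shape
(11, 19)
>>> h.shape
(2, 19, 5)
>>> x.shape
(17, 17)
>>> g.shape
(2, 19, 11)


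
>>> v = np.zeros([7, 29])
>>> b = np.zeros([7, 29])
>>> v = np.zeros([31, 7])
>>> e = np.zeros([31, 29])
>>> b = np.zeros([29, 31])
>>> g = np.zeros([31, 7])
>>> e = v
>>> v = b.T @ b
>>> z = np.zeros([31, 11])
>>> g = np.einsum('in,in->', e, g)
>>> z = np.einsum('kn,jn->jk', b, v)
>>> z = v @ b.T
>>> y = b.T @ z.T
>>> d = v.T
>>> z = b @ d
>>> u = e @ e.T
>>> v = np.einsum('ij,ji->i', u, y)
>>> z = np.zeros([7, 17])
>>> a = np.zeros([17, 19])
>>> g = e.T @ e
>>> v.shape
(31,)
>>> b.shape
(29, 31)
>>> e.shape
(31, 7)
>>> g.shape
(7, 7)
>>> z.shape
(7, 17)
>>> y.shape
(31, 31)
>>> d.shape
(31, 31)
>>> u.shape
(31, 31)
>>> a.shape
(17, 19)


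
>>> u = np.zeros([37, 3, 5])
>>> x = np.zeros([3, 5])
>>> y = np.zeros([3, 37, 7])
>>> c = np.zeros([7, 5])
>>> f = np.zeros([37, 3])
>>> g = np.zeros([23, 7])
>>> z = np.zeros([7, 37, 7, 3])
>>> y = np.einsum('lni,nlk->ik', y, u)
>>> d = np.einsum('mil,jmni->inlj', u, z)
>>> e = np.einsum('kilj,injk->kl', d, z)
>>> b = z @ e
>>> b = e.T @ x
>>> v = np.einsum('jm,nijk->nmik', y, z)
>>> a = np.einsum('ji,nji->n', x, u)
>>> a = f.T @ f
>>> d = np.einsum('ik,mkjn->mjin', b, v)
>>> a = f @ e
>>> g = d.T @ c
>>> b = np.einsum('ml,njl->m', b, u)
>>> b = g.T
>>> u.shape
(37, 3, 5)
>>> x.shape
(3, 5)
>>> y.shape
(7, 5)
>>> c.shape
(7, 5)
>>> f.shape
(37, 3)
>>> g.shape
(3, 5, 37, 5)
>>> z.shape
(7, 37, 7, 3)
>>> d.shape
(7, 37, 5, 3)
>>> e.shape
(3, 5)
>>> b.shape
(5, 37, 5, 3)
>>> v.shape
(7, 5, 37, 3)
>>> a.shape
(37, 5)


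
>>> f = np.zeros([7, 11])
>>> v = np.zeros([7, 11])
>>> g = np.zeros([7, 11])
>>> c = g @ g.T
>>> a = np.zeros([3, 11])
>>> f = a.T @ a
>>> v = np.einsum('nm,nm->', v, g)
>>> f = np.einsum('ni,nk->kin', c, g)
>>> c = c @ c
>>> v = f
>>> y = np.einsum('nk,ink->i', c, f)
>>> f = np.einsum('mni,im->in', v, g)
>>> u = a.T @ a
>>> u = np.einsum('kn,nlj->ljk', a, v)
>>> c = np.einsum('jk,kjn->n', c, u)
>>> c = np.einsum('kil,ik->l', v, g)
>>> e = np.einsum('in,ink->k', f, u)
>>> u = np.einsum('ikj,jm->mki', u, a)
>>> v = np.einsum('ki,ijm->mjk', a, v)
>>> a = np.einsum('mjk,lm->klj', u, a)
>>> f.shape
(7, 7)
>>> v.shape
(7, 7, 3)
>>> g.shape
(7, 11)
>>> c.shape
(7,)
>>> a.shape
(7, 3, 7)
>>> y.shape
(11,)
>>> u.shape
(11, 7, 7)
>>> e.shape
(3,)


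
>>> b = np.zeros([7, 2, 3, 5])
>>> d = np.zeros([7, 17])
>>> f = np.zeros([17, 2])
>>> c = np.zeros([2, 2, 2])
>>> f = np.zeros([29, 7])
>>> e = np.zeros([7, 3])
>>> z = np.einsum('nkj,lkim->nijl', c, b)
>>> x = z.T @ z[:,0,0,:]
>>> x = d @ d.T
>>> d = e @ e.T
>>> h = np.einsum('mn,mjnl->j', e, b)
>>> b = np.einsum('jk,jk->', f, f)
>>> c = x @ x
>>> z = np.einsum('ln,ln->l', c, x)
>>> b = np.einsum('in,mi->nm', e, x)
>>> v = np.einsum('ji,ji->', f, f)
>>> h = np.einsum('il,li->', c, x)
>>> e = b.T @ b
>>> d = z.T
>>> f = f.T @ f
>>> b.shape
(3, 7)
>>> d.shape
(7,)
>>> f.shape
(7, 7)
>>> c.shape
(7, 7)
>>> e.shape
(7, 7)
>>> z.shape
(7,)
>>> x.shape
(7, 7)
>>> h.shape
()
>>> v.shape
()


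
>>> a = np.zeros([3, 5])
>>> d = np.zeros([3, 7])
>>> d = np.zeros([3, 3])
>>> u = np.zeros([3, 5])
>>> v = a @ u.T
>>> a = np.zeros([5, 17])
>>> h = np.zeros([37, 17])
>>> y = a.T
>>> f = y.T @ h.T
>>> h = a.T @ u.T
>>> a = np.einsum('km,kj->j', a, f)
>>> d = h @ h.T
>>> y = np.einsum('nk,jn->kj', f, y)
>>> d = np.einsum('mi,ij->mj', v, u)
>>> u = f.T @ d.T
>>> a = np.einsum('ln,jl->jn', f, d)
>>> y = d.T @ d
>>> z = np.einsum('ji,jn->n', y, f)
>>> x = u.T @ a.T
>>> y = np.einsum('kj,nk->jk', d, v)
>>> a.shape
(3, 37)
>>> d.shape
(3, 5)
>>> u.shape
(37, 3)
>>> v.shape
(3, 3)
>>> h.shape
(17, 3)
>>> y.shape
(5, 3)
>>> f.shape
(5, 37)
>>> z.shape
(37,)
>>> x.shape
(3, 3)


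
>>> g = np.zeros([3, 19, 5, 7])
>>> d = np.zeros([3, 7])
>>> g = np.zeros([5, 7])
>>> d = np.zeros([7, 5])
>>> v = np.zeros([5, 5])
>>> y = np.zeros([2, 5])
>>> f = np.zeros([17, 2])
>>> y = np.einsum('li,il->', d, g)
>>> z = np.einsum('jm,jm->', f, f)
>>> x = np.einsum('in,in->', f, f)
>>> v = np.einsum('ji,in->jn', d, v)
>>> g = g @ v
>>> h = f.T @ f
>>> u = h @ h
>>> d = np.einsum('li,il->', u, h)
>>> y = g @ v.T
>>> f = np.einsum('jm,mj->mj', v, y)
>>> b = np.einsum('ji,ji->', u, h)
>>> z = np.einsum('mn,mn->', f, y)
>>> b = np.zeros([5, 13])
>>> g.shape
(5, 5)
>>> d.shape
()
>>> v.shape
(7, 5)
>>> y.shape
(5, 7)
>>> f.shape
(5, 7)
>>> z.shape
()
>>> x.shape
()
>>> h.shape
(2, 2)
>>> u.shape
(2, 2)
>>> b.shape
(5, 13)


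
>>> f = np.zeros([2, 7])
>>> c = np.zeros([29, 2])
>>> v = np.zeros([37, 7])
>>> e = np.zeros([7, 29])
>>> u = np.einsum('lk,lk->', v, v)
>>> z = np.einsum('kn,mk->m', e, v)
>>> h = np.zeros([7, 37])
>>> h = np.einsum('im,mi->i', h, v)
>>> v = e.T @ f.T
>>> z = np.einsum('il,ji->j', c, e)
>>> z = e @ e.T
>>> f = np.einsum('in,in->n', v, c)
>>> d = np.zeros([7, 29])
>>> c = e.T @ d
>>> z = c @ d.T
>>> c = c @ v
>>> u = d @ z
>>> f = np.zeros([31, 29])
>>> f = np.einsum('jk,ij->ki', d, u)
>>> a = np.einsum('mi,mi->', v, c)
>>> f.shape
(29, 7)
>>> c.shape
(29, 2)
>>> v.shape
(29, 2)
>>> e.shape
(7, 29)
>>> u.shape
(7, 7)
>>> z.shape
(29, 7)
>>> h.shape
(7,)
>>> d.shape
(7, 29)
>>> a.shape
()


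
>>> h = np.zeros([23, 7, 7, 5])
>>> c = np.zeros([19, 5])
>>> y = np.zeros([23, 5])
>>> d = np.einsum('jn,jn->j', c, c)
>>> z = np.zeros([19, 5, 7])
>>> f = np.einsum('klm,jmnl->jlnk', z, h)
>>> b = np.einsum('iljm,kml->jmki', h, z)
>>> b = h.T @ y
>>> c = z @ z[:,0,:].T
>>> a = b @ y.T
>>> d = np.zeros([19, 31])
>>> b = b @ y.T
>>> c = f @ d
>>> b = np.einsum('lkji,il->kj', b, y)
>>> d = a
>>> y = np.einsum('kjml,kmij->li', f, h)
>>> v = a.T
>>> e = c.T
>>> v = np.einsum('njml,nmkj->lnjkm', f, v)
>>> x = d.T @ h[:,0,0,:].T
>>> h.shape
(23, 7, 7, 5)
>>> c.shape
(23, 5, 7, 31)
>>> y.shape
(19, 7)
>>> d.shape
(5, 7, 7, 23)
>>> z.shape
(19, 5, 7)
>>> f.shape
(23, 5, 7, 19)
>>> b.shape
(7, 7)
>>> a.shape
(5, 7, 7, 23)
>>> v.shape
(19, 23, 5, 7, 7)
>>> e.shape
(31, 7, 5, 23)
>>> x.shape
(23, 7, 7, 23)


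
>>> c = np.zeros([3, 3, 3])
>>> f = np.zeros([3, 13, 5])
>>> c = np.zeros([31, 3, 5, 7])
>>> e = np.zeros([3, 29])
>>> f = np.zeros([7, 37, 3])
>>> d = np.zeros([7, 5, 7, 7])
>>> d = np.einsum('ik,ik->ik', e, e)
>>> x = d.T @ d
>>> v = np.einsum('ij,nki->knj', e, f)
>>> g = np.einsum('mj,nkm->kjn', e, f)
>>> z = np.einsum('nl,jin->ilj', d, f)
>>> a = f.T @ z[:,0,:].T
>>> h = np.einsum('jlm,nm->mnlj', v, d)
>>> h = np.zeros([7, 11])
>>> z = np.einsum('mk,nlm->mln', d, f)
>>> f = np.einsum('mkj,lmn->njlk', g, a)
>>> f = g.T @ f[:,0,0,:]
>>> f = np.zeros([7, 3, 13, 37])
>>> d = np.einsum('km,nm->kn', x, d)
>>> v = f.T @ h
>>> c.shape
(31, 3, 5, 7)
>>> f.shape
(7, 3, 13, 37)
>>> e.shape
(3, 29)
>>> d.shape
(29, 3)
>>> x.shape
(29, 29)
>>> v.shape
(37, 13, 3, 11)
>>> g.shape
(37, 29, 7)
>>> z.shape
(3, 37, 7)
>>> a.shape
(3, 37, 37)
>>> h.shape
(7, 11)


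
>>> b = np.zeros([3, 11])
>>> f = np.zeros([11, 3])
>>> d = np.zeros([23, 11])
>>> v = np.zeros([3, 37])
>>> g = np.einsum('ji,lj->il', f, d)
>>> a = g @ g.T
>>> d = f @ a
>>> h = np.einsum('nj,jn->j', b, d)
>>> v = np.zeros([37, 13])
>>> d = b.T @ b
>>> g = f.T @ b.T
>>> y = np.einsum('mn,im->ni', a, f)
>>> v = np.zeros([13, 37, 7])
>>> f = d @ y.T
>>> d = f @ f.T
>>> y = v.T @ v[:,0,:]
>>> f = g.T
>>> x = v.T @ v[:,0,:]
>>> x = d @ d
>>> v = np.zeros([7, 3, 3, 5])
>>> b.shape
(3, 11)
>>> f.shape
(3, 3)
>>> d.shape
(11, 11)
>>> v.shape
(7, 3, 3, 5)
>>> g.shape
(3, 3)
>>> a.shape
(3, 3)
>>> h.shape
(11,)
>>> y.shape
(7, 37, 7)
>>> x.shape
(11, 11)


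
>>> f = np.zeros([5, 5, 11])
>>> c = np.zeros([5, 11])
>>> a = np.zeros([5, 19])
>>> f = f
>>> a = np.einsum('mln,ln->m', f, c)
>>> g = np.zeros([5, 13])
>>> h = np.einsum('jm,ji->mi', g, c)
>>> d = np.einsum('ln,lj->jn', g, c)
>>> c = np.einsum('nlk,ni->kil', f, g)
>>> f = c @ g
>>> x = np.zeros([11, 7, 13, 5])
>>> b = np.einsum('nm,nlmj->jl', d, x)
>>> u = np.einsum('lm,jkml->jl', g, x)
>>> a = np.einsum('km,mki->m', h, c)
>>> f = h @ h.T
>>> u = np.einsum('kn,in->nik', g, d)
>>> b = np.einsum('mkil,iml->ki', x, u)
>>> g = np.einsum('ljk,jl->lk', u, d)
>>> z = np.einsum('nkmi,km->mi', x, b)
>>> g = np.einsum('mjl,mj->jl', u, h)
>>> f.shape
(13, 13)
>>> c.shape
(11, 13, 5)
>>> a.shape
(11,)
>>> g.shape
(11, 5)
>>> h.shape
(13, 11)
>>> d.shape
(11, 13)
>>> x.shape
(11, 7, 13, 5)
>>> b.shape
(7, 13)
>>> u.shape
(13, 11, 5)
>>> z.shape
(13, 5)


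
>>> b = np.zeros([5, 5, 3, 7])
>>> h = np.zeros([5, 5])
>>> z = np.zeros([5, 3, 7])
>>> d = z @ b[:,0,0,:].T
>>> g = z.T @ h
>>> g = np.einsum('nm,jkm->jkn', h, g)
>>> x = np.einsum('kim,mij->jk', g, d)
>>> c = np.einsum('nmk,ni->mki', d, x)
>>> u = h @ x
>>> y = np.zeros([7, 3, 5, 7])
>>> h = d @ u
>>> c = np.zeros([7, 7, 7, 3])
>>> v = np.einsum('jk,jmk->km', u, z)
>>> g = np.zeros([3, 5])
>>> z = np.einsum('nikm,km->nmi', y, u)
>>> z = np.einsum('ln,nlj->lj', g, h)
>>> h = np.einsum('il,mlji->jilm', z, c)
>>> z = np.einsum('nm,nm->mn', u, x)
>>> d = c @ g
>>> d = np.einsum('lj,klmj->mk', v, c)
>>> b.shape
(5, 5, 3, 7)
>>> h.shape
(7, 3, 7, 7)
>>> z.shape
(7, 5)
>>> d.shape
(7, 7)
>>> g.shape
(3, 5)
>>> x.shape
(5, 7)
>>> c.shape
(7, 7, 7, 3)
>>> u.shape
(5, 7)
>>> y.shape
(7, 3, 5, 7)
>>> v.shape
(7, 3)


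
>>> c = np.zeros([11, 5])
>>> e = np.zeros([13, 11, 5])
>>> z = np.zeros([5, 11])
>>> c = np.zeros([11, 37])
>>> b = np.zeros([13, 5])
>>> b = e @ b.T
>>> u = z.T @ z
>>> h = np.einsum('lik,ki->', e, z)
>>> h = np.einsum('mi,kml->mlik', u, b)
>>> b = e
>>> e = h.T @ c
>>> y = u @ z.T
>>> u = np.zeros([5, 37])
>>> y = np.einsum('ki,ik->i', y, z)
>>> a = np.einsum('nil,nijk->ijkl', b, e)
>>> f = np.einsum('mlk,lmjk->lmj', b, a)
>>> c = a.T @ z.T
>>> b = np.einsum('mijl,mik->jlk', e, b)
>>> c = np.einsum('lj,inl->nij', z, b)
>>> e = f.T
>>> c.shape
(37, 13, 11)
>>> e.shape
(37, 13, 11)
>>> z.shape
(5, 11)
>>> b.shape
(13, 37, 5)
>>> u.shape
(5, 37)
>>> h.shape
(11, 13, 11, 13)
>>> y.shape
(5,)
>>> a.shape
(11, 13, 37, 5)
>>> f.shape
(11, 13, 37)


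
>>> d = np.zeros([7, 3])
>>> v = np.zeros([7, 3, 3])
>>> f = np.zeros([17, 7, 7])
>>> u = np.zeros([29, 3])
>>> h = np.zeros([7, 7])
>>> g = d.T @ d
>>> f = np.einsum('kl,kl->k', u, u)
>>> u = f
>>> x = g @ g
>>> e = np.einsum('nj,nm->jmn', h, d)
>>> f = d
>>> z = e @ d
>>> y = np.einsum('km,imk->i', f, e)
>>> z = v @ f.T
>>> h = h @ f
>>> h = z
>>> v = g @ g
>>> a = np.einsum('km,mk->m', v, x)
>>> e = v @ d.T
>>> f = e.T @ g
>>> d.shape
(7, 3)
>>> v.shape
(3, 3)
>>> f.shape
(7, 3)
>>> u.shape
(29,)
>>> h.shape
(7, 3, 7)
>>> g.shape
(3, 3)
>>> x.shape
(3, 3)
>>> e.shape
(3, 7)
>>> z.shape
(7, 3, 7)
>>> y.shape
(7,)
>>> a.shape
(3,)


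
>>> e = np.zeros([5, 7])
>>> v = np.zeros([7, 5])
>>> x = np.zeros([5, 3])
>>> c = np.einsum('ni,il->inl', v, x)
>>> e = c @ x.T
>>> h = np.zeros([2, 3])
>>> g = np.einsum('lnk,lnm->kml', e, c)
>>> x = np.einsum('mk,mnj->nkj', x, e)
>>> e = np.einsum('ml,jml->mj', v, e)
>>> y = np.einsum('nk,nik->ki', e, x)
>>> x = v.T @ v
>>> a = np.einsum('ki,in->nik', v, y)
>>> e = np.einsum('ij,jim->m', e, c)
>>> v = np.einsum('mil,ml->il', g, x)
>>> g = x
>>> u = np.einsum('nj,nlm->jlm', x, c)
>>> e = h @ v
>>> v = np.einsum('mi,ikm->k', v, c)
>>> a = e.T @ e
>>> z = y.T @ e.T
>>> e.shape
(2, 5)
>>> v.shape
(7,)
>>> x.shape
(5, 5)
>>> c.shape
(5, 7, 3)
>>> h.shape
(2, 3)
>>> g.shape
(5, 5)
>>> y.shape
(5, 3)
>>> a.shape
(5, 5)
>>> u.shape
(5, 7, 3)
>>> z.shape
(3, 2)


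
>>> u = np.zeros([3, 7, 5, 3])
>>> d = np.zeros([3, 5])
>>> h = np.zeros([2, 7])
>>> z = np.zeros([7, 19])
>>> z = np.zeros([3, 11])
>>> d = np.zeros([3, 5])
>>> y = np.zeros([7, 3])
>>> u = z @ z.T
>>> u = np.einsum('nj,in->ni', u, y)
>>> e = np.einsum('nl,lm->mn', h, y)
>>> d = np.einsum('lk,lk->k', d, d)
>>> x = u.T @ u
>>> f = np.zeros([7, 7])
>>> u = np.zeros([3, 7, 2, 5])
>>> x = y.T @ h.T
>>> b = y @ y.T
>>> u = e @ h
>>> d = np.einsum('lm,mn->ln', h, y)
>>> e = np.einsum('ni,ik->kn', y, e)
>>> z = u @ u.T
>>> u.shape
(3, 7)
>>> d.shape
(2, 3)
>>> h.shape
(2, 7)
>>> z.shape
(3, 3)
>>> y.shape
(7, 3)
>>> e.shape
(2, 7)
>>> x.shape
(3, 2)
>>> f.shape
(7, 7)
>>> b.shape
(7, 7)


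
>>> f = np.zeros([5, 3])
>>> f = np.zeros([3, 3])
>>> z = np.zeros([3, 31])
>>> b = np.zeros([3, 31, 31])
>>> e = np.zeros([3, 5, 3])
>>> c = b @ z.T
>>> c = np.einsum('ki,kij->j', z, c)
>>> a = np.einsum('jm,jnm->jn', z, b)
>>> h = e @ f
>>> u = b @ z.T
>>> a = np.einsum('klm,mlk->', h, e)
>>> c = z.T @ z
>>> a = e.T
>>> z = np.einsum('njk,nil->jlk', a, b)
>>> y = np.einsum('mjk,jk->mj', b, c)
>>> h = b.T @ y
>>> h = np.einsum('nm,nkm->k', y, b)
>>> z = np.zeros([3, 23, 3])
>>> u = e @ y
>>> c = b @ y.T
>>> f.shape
(3, 3)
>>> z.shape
(3, 23, 3)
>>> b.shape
(3, 31, 31)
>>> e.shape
(3, 5, 3)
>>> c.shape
(3, 31, 3)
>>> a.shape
(3, 5, 3)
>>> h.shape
(31,)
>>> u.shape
(3, 5, 31)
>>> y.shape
(3, 31)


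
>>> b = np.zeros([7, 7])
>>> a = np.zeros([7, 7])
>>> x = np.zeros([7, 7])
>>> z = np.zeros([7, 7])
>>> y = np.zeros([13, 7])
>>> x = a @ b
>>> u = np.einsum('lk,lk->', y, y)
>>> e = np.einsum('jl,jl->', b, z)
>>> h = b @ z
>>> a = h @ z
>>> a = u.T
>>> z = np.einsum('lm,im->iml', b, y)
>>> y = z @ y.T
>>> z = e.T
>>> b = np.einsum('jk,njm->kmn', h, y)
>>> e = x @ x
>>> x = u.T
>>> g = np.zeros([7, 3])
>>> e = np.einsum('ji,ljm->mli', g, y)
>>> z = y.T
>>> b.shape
(7, 13, 13)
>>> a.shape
()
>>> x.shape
()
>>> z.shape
(13, 7, 13)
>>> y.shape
(13, 7, 13)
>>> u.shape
()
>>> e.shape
(13, 13, 3)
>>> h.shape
(7, 7)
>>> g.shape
(7, 3)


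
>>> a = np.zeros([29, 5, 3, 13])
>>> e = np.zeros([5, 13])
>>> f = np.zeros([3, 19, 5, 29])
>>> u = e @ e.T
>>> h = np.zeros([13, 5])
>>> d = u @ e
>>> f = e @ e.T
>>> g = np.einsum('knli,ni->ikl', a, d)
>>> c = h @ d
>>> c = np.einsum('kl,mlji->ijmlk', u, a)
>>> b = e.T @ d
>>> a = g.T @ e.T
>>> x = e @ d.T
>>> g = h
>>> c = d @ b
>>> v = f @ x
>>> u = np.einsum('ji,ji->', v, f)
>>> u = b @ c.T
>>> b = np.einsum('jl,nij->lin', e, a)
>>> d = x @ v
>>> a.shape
(3, 29, 5)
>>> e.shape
(5, 13)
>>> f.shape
(5, 5)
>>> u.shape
(13, 5)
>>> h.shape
(13, 5)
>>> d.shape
(5, 5)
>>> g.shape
(13, 5)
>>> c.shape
(5, 13)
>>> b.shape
(13, 29, 3)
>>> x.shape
(5, 5)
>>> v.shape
(5, 5)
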